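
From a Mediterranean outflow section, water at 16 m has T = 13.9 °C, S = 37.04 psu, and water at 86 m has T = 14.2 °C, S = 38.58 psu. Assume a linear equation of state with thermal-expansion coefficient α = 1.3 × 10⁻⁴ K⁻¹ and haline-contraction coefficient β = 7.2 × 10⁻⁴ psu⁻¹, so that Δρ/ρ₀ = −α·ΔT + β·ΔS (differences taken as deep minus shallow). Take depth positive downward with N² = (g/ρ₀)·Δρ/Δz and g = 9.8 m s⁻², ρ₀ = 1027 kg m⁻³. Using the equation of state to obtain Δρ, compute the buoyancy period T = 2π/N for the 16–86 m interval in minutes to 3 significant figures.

8.56 min

ΔT = +0.3 K, ΔS = +1.54 psu (deep − shallow).
Δρ/ρ₀ = −αΔT + βΔS = -3.90 × 10⁻⁵ + 1.1088 × 10⁻³ = 1.0698 × 10⁻³, so Δρ ≈ 1.099 kg m⁻³.
N² = (g/ρ₀)·Δρ/Δz = g·(Δρ/ρ₀)/Δz = 9.8 × 1.0698 × 10⁻³ / 70 = 1.4977 × 10⁻⁴ s⁻².
N = √(1.4977 × 10⁻⁴) = 0.012238 rad s⁻¹ → T = 2π/N = 513.42 s = 8.5570 min ≈ 8.56 min.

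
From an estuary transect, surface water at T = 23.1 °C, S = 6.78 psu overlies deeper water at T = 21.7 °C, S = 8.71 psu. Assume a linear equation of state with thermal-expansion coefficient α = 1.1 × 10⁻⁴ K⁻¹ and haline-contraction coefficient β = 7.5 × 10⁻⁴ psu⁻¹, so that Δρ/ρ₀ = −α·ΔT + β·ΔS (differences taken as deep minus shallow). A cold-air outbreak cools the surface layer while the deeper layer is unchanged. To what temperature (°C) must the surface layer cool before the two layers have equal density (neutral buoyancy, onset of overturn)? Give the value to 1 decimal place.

8.5 °C

Neutral buoyancy requires Δρ = 0, i.e. −α(T_deep − T_surf′) + β(S_deep − S_surf) = 0.
T_surf′ = T_deep − (β/α)·ΔS = 21.7 − (7.5 × 10⁻⁴/1.1 × 10⁻⁴)·(+1.93) = 8.541 °C.
Cooling required: 23.1 − (8.541) = 14.559 °C.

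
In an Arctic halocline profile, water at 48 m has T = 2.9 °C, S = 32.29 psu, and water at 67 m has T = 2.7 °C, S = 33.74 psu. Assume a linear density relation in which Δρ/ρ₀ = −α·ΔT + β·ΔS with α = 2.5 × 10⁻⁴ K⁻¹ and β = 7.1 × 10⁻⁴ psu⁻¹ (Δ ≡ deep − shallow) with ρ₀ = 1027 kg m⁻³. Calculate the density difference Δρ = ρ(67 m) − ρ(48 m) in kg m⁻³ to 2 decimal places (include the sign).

+1.11 kg m⁻³

ΔT = -0.2 K, ΔS = +1.45 psu (deep − shallow).
Δρ/ρ₀ = −(2.5 × 10⁻⁴)(-0.2) + (7.1 × 10⁻⁴)(+1.45) = 1.0795 × 10⁻³.
Δρ = 1027 × (1.0795 × 10⁻³) = +1.11 kg m⁻³.
Positive Δρ: denser below, stable.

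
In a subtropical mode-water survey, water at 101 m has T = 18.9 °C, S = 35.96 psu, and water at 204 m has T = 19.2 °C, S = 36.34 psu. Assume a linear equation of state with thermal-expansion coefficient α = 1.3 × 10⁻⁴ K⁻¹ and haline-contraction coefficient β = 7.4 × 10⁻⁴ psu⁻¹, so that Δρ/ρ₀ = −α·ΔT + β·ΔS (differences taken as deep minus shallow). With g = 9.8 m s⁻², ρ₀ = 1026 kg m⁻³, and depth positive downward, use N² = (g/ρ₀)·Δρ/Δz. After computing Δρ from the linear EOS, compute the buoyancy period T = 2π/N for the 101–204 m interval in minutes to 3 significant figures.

ΔT = +0.3 K, ΔS = +0.38 psu (deep − shallow).
Δρ/ρ₀ = −αΔT + βΔS = -3.90 × 10⁻⁵ + 2.812 × 10⁻⁴ = 2.422 × 10⁻⁴, so Δρ ≈ 0.2485 kg m⁻³.
N² = (g/ρ₀)·Δρ/Δz = g·(Δρ/ρ₀)/Δz = 9.8 × 2.422 × 10⁻⁴ / 103 = 2.3044 × 10⁻⁵ s⁻².
N = √(2.3044 × 10⁻⁵) = 4.8004 × 10⁻³ rad s⁻¹ → T = 2π/N = 1.3089 × 10³ s = 21.815 min ≈ 21.8 min.

21.8 min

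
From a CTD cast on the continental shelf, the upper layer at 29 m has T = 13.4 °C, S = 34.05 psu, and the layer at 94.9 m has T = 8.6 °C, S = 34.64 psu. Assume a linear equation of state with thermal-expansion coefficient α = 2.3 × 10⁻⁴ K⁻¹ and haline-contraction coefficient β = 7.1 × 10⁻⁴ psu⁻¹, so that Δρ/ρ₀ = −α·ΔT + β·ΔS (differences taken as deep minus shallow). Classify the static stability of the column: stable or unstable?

stable

ΔT = 8.6 − 13.4 = -4.8 K and ΔS = 34.64 − 34.05 = +0.59 psu (deep − shallow).
−αΔT = 1.104 × 10⁻³; βΔS = 4.189 × 10⁻⁴; sum Δρ/ρ₀ = 1.5229 × 10⁻³.
Δρ/ρ₀ > 0, so Δρ > 0: deeper water is denser → statically stable.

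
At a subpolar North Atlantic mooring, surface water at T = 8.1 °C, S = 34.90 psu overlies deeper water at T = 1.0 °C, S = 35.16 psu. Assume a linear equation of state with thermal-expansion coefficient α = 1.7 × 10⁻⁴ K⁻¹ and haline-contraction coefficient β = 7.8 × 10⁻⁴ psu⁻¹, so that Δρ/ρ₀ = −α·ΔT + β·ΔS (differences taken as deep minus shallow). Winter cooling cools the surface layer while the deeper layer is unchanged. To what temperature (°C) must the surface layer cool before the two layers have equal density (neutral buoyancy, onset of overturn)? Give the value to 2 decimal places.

-0.19 °C

Neutral buoyancy requires Δρ = 0, i.e. −α(T_deep − T_surf′) + β(S_deep − S_surf) = 0.
T_surf′ = T_deep − (β/α)·ΔS = 1.0 − (7.8 × 10⁻⁴/1.7 × 10⁻⁴)·(+0.26) = -0.1929 °C.
Cooling required: 8.1 − (-0.1929) = 8.2929 °C.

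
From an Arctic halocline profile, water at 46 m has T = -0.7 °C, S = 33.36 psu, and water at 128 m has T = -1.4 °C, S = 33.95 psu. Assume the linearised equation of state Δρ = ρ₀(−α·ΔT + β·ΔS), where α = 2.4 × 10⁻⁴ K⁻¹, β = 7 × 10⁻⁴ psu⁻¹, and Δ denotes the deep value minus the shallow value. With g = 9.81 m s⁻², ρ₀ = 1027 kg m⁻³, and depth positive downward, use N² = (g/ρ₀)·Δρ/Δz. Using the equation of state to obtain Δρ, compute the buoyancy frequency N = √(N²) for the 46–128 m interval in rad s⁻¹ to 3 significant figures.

8.34 × 10⁻³ rad s⁻¹

ΔT = -0.7 K, ΔS = +0.59 psu (deep − shallow).
Δρ/ρ₀ = −αΔT + βΔS = 1.68 × 10⁻⁴ + 4.13 × 10⁻⁴ = 5.81 × 10⁻⁴, so Δρ ≈ 0.5967 kg m⁻³.
N² = (g/ρ₀)·Δρ/Δz = g·(Δρ/ρ₀)/Δz = 9.81 × 5.81 × 10⁻⁴ / 82 = 6.9507 × 10⁻⁵ s⁻².
N = √(6.9507 × 10⁻⁵) = 8.3371 × 10⁻³ rad s⁻¹ ≈ 8.34 × 10⁻³ rad s⁻¹.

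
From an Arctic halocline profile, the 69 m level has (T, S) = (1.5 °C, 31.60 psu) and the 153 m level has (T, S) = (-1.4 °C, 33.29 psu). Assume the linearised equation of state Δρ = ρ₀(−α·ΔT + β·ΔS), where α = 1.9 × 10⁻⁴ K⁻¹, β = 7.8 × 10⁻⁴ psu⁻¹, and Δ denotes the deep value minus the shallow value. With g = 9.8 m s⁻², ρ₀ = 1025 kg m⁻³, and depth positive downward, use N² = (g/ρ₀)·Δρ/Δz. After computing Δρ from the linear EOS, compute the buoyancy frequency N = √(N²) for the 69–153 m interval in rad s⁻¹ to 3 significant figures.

ΔT = -2.9 K, ΔS = +1.69 psu (deep − shallow).
Δρ/ρ₀ = −αΔT + βΔS = 5.51 × 10⁻⁴ + 1.3182 × 10⁻³ = 1.8692 × 10⁻³, so Δρ ≈ 1.916 kg m⁻³.
N² = (g/ρ₀)·Δρ/Δz = g·(Δρ/ρ₀)/Δz = 9.8 × 1.8692 × 10⁻³ / 84 = 2.1807 × 10⁻⁴ s⁻².
N = √(2.1807 × 10⁻⁴) = 0.014767 rad s⁻¹ ≈ 0.0148 rad s⁻¹.

0.0148 rad s⁻¹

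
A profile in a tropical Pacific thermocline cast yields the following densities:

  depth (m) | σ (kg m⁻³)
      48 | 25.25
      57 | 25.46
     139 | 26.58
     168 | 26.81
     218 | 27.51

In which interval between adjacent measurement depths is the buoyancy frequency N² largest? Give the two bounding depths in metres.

48–57 m

Compute the density gradient over each adjacent pair:
  48–57 m: Δρ/Δz = 0.21/9 = 0.023 kg m⁻⁴
  57–139 m: Δρ/Δz = 1.12/82 = 0.014 kg m⁻⁴
  139–168 m: Δρ/Δz = 0.23/29 = 7.9 × 10⁻³ kg m⁻⁴
  168–218 m: Δρ/Δz = 0.70/50 = 0.014 kg m⁻⁴
The largest gradient is in the 48–57 m interval — the pycnocline.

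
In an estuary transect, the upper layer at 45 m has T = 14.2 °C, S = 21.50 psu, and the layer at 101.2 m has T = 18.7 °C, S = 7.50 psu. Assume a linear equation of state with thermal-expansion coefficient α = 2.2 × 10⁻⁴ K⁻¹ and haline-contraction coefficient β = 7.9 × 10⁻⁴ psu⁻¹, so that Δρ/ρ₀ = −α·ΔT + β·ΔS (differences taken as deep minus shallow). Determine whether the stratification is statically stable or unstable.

ΔT = 18.7 − 14.2 = +4.5 K and ΔS = 7.50 − 21.50 = -14.00 psu (deep − shallow).
−αΔT = -9.90 × 10⁻⁴; βΔS = -0.01106; sum Δρ/ρ₀ = -0.01205.
Δρ/ρ₀ < 0, so Δρ < 0: deeper water is lighter → statically unstable; the column would overturn.

unstable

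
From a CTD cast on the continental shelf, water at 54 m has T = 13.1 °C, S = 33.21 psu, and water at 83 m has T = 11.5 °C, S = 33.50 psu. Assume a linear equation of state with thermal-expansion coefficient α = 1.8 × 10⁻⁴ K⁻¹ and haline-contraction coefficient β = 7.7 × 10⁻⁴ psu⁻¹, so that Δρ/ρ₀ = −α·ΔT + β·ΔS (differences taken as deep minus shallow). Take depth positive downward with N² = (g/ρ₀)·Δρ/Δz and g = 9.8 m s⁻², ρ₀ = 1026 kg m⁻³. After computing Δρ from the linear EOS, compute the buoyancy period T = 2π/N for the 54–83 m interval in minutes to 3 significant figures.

7.97 min

ΔT = -1.6 K, ΔS = +0.29 psu (deep − shallow).
Δρ/ρ₀ = −αΔT + βΔS = 2.88 × 10⁻⁴ + 2.233 × 10⁻⁴ = 5.113 × 10⁻⁴, so Δρ ≈ 0.5246 kg m⁻³.
N² = (g/ρ₀)·Δρ/Δz = g·(Δρ/ρ₀)/Δz = 9.8 × 5.113 × 10⁻⁴ / 29 = 1.7278 × 10⁻⁴ s⁻².
N = √(1.7278 × 10⁻⁴) = 0.013145 rad s⁻¹ → T = 2π/N = 477.99 s = 7.9665 min ≈ 7.97 min.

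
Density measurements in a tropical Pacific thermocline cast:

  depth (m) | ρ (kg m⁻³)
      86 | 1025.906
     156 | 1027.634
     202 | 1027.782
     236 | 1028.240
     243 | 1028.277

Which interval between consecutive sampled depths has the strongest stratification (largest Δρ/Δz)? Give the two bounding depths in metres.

Compute the density gradient over each adjacent pair:
  86–156 m: Δρ/Δz = 1.728/70 = 0.025 kg m⁻⁴
  156–202 m: Δρ/Δz = 0.148/46 = 3.2 × 10⁻³ kg m⁻⁴
  202–236 m: Δρ/Δz = 0.458/34 = 0.013 kg m⁻⁴
  236–243 m: Δρ/Δz = 0.037/7 = 5.3 × 10⁻³ kg m⁻⁴
The largest gradient is in the 86–156 m interval — the pycnocline.

86–156 m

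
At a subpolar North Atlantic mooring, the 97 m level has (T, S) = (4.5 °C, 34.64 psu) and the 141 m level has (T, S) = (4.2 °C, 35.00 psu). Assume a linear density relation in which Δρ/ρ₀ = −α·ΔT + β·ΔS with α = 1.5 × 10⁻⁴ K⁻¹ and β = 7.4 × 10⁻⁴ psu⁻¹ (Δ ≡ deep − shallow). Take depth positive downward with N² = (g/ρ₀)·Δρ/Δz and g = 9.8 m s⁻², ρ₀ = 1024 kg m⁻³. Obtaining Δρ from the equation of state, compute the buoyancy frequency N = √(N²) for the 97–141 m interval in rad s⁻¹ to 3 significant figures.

ΔT = -0.3 K, ΔS = +0.36 psu (deep − shallow).
Δρ/ρ₀ = −αΔT + βΔS = 4.50 × 10⁻⁵ + 2.664 × 10⁻⁴ = 3.114 × 10⁻⁴, so Δρ ≈ 0.3189 kg m⁻³.
N² = (g/ρ₀)·Δρ/Δz = g·(Δρ/ρ₀)/Δz = 9.8 × 3.114 × 10⁻⁴ / 44 = 6.9357 × 10⁻⁵ s⁻².
N = √(6.9357 × 10⁻⁵) = 8.3281 × 10⁻³ rad s⁻¹ ≈ 8.33 × 10⁻³ rad s⁻¹.

8.33 × 10⁻³ rad s⁻¹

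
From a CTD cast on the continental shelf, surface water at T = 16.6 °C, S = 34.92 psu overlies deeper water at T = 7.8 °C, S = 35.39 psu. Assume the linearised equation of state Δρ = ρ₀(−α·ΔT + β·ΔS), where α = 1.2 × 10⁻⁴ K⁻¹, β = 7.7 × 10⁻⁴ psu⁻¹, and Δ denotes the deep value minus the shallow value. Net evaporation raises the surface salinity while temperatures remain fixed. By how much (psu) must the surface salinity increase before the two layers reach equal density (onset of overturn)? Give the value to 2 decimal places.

Neutral buoyancy requires −α(T_deep − T_surf) + β(S_deep − S_surf′) = 0.
S_surf′ = S_deep − (α/β)·ΔT = 35.39 − (1.2 × 10⁻⁴/7.7 × 10⁻⁴)·(-8.8) = 36.7614 psu.
Increase required: 36.7614 − 34.92 = 1.8414 psu.

1.84 psu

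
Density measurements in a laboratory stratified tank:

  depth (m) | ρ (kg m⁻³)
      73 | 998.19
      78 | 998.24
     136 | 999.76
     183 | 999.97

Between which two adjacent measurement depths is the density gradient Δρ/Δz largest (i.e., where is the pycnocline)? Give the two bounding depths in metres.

78–136 m

Compute the density gradient over each adjacent pair:
  73–78 m: Δρ/Δz = 0.05/5 = 0.010 kg m⁻⁴
  78–136 m: Δρ/Δz = 1.52/58 = 0.026 kg m⁻⁴
  136–183 m: Δρ/Δz = 0.21/47 = 4.5 × 10⁻³ kg m⁻⁴
The largest gradient is in the 78–136 m interval — the pycnocline.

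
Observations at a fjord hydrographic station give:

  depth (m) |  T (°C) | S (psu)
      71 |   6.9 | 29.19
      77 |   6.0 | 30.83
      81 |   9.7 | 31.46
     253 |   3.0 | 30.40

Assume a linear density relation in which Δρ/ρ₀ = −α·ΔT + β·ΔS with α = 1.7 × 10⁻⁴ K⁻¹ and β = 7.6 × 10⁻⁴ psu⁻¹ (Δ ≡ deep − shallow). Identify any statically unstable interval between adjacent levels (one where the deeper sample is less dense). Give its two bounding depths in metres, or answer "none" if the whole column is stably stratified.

77–81 m

Evaluate Δρ/ρ₀ = −αΔT + βΔS across each adjacent pair:
  71–77 m: −αΔT+βΔS = −(1.7 × 10⁻⁴)(-0.9)+(7.6 × 10⁻⁴)(+1.64) = 1.4 × 10⁻³ → stable
  77–81 m: −αΔT+βΔS = −(1.7 × 10⁻⁴)(+3.7)+(7.6 × 10⁻⁴)(+0.63) = -1.5 × 10⁻⁴ → UNSTABLE
  81–253 m: −αΔT+βΔS = −(1.7 × 10⁻⁴)(-6.7)+(7.6 × 10⁻⁴)(-1.06) = 3.3 × 10⁻⁴ → stable
The 77–81 m interval has Δρ < 0: lighter water underlies denser water.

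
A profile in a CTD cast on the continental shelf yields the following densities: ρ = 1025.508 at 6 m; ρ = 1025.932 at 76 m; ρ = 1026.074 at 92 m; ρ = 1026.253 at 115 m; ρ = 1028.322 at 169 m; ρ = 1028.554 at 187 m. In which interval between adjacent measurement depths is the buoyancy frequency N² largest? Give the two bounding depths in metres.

Compute the density gradient over each adjacent pair:
  6–76 m: Δρ/Δz = 0.424/70 = 6.1 × 10⁻³ kg m⁻⁴
  76–92 m: Δρ/Δz = 0.142/16 = 8.9 × 10⁻³ kg m⁻⁴
  92–115 m: Δρ/Δz = 0.179/23 = 7.8 × 10⁻³ kg m⁻⁴
  115–169 m: Δρ/Δz = 2.069/54 = 0.038 kg m⁻⁴
  169–187 m: Δρ/Δz = 0.232/18 = 0.013 kg m⁻⁴
The largest gradient is in the 115–169 m interval — the pycnocline.

115–169 m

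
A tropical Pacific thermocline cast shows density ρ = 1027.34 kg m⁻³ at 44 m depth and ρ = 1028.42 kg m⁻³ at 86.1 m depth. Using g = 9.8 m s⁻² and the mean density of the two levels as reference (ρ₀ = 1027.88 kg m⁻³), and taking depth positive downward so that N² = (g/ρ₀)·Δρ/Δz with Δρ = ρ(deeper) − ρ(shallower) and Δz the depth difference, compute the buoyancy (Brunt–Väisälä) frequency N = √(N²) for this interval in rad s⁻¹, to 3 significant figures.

Δρ = 1028.42 − 1027.34 = 1.08 kg m⁻³ over Δz = 86.1 − 44 = 42.1 m.
N² = (9.8/1027.88) × (1.08/42.1) = 2.4458 × 10⁻⁴ s⁻².
N = √(2.4458 × 10⁻⁴) = 0.015639 rad s⁻¹ ≈ 0.0156 rad s⁻¹.

0.0156 rad s⁻¹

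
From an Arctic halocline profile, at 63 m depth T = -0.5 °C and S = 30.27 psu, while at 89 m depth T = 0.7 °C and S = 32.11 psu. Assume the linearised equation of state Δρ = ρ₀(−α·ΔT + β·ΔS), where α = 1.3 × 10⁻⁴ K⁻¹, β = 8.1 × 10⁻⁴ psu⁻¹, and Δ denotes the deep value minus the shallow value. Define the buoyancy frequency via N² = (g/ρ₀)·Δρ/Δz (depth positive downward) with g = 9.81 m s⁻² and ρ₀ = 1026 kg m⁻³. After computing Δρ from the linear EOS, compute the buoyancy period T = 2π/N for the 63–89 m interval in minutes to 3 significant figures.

4.67 min

ΔT = +1.2 K, ΔS = +1.84 psu (deep − shallow).
Δρ/ρ₀ = −αΔT + βΔS = -1.56 × 10⁻⁴ + 1.4904 × 10⁻³ = 1.3344 × 10⁻³, so Δρ ≈ 1.369 kg m⁻³.
N² = (g/ρ₀)·Δρ/Δz = g·(Δρ/ρ₀)/Δz = 9.81 × 1.3344 × 10⁻³ / 26 = 5.0348 × 10⁻⁴ s⁻².
N = √(5.0348 × 10⁻⁴) = 0.022438 rad s⁻¹ → T = 2π/N = 280.02 s = 4.6670 min ≈ 4.67 min.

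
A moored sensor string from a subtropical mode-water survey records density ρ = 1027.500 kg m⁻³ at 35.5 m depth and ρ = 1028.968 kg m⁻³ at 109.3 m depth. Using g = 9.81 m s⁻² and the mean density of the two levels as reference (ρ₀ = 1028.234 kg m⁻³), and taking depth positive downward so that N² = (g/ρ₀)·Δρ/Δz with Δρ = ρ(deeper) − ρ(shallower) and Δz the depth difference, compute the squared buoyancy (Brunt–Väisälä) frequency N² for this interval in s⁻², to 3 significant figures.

1.90 × 10⁻⁴ s⁻²

Δρ = 1028.968 − 1027.500 = 1.468 kg m⁻³ over Δz = 109.3 − 35.5 = 73.8 m.
N² = (9.81/1028.234) × (1.468/73.8) = 1.8978 × 10⁻⁴ s⁻² ≈ 1.90 × 10⁻⁴ s⁻².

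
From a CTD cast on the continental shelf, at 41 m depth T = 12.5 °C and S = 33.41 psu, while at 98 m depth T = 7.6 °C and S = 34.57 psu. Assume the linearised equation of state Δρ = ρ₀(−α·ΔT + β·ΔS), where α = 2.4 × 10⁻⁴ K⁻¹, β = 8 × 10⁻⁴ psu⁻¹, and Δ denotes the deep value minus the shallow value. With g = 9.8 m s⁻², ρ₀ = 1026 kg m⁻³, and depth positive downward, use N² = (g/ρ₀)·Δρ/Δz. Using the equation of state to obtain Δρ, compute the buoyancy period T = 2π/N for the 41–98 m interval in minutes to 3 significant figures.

5.51 min

ΔT = -4.9 K, ΔS = +1.16 psu (deep − shallow).
Δρ/ρ₀ = −αΔT + βΔS = 1.176 × 10⁻³ + 9.28 × 10⁻⁴ = 2.104 × 10⁻³, so Δρ ≈ 2.159 kg m⁻³.
N² = (g/ρ₀)·Δρ/Δz = g·(Δρ/ρ₀)/Δz = 9.8 × 2.104 × 10⁻³ / 57 = 3.6174 × 10⁻⁴ s⁻².
N = √(3.6174 × 10⁻⁴) = 0.019019 rad s⁻¹ → T = 2π/N = 330.36 s = 5.5060 min ≈ 5.51 min.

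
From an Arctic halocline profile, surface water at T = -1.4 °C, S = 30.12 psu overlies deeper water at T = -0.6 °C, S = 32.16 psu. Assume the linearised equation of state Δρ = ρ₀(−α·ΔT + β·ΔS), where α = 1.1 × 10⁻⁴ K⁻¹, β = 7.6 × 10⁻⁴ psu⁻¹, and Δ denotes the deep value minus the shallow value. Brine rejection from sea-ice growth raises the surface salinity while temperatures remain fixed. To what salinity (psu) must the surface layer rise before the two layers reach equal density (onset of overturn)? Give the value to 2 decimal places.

Neutral buoyancy requires −α(T_deep − T_surf) + β(S_deep − S_surf′) = 0.
S_surf′ = S_deep − (α/β)·ΔT = 32.16 − (1.1 × 10⁻⁴/7.6 × 10⁻⁴)·(+0.8) = 32.0442 psu.
Increase required: 32.0442 − 30.12 = 1.9242 psu.

32.04 psu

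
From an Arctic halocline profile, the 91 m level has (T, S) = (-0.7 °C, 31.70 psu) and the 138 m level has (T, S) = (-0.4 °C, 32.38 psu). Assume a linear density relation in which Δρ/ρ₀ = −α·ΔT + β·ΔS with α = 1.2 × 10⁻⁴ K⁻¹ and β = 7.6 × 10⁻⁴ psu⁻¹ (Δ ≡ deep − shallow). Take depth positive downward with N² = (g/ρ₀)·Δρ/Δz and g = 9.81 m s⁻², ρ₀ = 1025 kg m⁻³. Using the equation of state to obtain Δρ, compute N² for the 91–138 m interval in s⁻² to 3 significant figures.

1.00 × 10⁻⁴ s⁻²

ΔT = +0.3 K, ΔS = +0.68 psu (deep − shallow).
Δρ/ρ₀ = −αΔT + βΔS = -3.60 × 10⁻⁵ + 5.168 × 10⁻⁴ = 4.808 × 10⁻⁴, so Δρ ≈ 0.4928 kg m⁻³.
N² = (g/ρ₀)·Δρ/Δz = g·(Δρ/ρ₀)/Δz = 9.81 × 4.808 × 10⁻⁴ / 47 = 1.0035 × 10⁻⁴ s⁻² ≈ 1.00 × 10⁻⁴ s⁻².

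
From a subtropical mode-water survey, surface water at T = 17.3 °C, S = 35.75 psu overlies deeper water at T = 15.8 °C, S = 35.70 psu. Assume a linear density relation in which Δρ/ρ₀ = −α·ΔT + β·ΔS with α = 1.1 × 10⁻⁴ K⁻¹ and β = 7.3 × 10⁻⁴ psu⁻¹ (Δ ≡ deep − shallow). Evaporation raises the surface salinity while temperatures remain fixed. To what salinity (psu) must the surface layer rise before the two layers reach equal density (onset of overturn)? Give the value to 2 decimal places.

Neutral buoyancy requires −α(T_deep − T_surf) + β(S_deep − S_surf′) = 0.
S_surf′ = S_deep − (α/β)·ΔT = 35.70 − (1.1 × 10⁻⁴/7.3 × 10⁻⁴)·(-1.5) = 35.9260 psu.
Increase required: 35.9260 − 35.75 = 0.1760 psu.

35.93 psu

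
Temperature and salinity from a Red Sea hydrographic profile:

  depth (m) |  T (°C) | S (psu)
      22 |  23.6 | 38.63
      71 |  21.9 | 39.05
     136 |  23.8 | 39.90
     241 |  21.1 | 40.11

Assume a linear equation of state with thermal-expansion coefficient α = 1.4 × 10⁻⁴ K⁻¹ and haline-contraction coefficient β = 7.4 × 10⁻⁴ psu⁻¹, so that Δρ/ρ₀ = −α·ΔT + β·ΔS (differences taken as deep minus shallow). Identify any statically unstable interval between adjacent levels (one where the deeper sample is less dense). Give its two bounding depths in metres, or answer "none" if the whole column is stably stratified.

none

Evaluate Δρ/ρ₀ = −αΔT + βΔS across each adjacent pair:
  22–71 m: −αΔT+βΔS = −(1.4 × 10⁻⁴)(-1.7)+(7.4 × 10⁻⁴)(+0.42) = 5.5 × 10⁻⁴ → stable
  71–136 m: −αΔT+βΔS = −(1.4 × 10⁻⁴)(+1.9)+(7.4 × 10⁻⁴)(+0.85) = 3.6 × 10⁻⁴ → stable
  136–241 m: −αΔT+βΔS = −(1.4 × 10⁻⁴)(-2.7)+(7.4 × 10⁻⁴)(+0.21) = 5.3 × 10⁻⁴ → stable
Every interval has Δρ > 0: the column is stably stratified throughout.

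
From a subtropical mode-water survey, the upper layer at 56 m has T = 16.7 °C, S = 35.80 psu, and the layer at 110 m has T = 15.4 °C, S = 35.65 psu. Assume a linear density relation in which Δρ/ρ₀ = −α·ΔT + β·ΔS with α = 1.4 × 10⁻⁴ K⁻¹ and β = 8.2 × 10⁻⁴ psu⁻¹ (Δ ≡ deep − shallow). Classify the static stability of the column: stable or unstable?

ΔT = 15.4 − 16.7 = -1.3 K and ΔS = 35.65 − 35.80 = -0.15 psu (deep − shallow).
−αΔT = 1.82 × 10⁻⁴; βΔS = -1.23 × 10⁻⁴; sum Δρ/ρ₀ = 5.90 × 10⁻⁵.
Δρ/ρ₀ > 0, so Δρ > 0: deeper water is denser → statically stable.

stable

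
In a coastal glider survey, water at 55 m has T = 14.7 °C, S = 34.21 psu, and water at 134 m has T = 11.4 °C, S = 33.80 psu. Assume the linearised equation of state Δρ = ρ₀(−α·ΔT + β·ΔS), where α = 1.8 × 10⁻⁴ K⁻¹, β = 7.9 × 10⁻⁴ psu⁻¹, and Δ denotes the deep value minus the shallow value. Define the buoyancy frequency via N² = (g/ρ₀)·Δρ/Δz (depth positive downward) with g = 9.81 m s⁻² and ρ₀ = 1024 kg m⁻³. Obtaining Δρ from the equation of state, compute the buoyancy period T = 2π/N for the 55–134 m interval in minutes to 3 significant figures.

18.1 min

ΔT = -3.3 K, ΔS = -0.41 psu (deep − shallow).
Δρ/ρ₀ = −αΔT + βΔS = 5.94 × 10⁻⁴ − 3.239 × 10⁻⁴ = 2.701 × 10⁻⁴, so Δρ ≈ 0.2766 kg m⁻³.
N² = (g/ρ₀)·Δρ/Δz = g·(Δρ/ρ₀)/Δz = 9.81 × 2.701 × 10⁻⁴ / 79 = 3.3540 × 10⁻⁵ s⁻².
N = √(3.3540 × 10⁻⁵) = 5.7914 × 10⁻³ rad s⁻¹ → T = 2π/N = 1.0849 × 10³ s = 18.082 min ≈ 18.1 min.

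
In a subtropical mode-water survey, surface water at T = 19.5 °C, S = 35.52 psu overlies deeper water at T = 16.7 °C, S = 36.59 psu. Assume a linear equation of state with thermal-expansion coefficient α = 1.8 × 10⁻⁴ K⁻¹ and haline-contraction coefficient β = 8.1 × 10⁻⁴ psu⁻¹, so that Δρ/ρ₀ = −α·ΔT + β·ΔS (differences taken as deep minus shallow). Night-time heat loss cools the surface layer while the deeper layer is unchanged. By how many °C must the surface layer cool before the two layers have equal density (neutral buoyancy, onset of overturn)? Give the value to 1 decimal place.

Neutral buoyancy requires Δρ = 0, i.e. −α(T_deep − T_surf′) + β(S_deep − S_surf) = 0.
T_surf′ = T_deep − (β/α)·ΔS = 16.7 − (8.1 × 10⁻⁴/1.8 × 10⁻⁴)·(+1.07) = 11.885 °C.
Cooling required: 19.5 − (11.885) = 7.615 °C.

7.6 °C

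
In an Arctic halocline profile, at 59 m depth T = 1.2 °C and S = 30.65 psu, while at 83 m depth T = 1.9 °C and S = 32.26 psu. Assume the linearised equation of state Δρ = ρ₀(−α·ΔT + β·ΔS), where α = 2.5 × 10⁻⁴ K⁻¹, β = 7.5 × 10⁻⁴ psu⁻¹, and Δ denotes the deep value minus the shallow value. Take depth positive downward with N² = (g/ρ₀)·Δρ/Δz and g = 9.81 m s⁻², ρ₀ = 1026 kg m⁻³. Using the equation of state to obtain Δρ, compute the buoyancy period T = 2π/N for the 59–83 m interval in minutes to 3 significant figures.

ΔT = +0.7 K, ΔS = +1.61 psu (deep − shallow).
Δρ/ρ₀ = −αΔT + βΔS = -1.75 × 10⁻⁴ + 1.2075 × 10⁻³ = 1.0325 × 10⁻³, so Δρ ≈ 1.059 kg m⁻³.
N² = (g/ρ₀)·Δρ/Δz = g·(Δρ/ρ₀)/Δz = 9.81 × 1.0325 × 10⁻³ / 24 = 4.2203 × 10⁻⁴ s⁻².
N = √(4.2203 × 10⁻⁴) = 0.020543 rad s⁻¹ → T = 2π/N = 305.86 s = 5.0977 min ≈ 5.10 min.

5.10 min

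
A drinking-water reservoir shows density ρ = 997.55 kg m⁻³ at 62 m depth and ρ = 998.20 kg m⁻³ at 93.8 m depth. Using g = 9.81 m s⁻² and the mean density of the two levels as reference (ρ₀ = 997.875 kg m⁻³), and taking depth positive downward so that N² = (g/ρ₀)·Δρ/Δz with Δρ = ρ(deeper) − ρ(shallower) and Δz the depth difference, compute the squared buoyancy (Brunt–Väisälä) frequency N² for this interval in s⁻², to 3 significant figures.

2.01 × 10⁻⁴ s⁻²

Δρ = 998.20 − 997.55 = 0.65 kg m⁻³ over Δz = 93.8 − 62 = 31.8 m.
N² = (9.81/997.875) × (0.65/31.8) = 2.0095 × 10⁻⁴ s⁻² ≈ 2.01 × 10⁻⁴ s⁻².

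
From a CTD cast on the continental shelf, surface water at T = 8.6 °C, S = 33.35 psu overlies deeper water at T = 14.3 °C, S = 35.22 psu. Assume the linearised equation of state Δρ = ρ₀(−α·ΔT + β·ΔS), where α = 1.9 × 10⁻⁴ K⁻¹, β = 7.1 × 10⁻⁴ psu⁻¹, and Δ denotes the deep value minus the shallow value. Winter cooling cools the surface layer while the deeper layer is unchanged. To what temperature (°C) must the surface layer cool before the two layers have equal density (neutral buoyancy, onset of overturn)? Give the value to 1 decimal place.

7.3 °C

Neutral buoyancy requires Δρ = 0, i.e. −α(T_deep − T_surf′) + β(S_deep − S_surf) = 0.
T_surf′ = T_deep − (β/α)·ΔS = 14.3 − (7.1 × 10⁻⁴/1.9 × 10⁻⁴)·(+1.87) = 7.312 °C.
Cooling required: 8.6 − (7.312) = 1.288 °C.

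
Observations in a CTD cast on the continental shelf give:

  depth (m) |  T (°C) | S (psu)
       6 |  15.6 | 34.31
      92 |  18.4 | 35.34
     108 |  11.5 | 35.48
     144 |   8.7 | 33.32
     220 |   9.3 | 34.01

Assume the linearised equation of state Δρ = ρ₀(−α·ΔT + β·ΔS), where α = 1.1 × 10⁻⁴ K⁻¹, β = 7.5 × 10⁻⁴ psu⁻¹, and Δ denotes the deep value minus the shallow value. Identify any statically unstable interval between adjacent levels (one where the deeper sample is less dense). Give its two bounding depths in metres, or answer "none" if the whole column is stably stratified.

Evaluate Δρ/ρ₀ = −αΔT + βΔS across each adjacent pair:
  6–92 m: −αΔT+βΔS = −(1.1 × 10⁻⁴)(+2.8)+(7.5 × 10⁻⁴)(+1.03) = 4.6 × 10⁻⁴ → stable
  92–108 m: −αΔT+βΔS = −(1.1 × 10⁻⁴)(-6.9)+(7.5 × 10⁻⁴)(+0.14) = 8.6 × 10⁻⁴ → stable
  108–144 m: −αΔT+βΔS = −(1.1 × 10⁻⁴)(-2.8)+(7.5 × 10⁻⁴)(-2.16) = -1.3 × 10⁻³ → UNSTABLE
  144–220 m: −αΔT+βΔS = −(1.1 × 10⁻⁴)(+0.6)+(7.5 × 10⁻⁴)(+0.69) = 4.5 × 10⁻⁴ → stable
The 108–144 m interval has Δρ < 0: lighter water underlies denser water.

108–144 m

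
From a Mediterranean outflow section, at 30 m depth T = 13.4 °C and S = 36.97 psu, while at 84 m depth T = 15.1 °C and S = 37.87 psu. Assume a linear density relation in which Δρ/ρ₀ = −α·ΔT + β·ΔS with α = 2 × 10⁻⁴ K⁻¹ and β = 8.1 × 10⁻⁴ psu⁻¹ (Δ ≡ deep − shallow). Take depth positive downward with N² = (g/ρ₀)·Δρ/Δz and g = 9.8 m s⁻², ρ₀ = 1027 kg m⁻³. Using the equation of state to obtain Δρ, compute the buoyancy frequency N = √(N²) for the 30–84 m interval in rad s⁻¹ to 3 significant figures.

8.40 × 10⁻³ rad s⁻¹

ΔT = +1.7 K, ΔS = +0.90 psu (deep − shallow).
Δρ/ρ₀ = −αΔT + βΔS = -3.40 × 10⁻⁴ + 7.29 × 10⁻⁴ = 3.89 × 10⁻⁴, so Δρ ≈ 0.3995 kg m⁻³.
N² = (g/ρ₀)·Δρ/Δz = g·(Δρ/ρ₀)/Δz = 9.8 × 3.89 × 10⁻⁴ / 54 = 7.0596 × 10⁻⁵ s⁻².
N = √(7.0596 × 10⁻⁵) = 8.4021 × 10⁻³ rad s⁻¹ ≈ 8.40 × 10⁻³ rad s⁻¹.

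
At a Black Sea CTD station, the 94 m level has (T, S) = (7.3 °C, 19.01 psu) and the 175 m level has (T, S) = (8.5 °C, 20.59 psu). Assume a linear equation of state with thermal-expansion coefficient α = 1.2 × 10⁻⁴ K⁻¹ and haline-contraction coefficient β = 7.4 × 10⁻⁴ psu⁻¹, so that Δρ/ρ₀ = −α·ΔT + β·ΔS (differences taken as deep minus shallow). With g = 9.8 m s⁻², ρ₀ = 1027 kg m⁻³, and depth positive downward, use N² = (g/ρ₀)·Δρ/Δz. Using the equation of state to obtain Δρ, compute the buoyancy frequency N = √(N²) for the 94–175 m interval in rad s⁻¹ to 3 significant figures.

ΔT = +1.2 K, ΔS = +1.58 psu (deep − shallow).
Δρ/ρ₀ = −αΔT + βΔS = -1.44 × 10⁻⁴ + 1.1692 × 10⁻³ = 1.0252 × 10⁻³, so Δρ ≈ 1.053 kg m⁻³.
N² = (g/ρ₀)·Δρ/Δz = g·(Δρ/ρ₀)/Δz = 9.8 × 1.0252 × 10⁻³ / 81 = 1.2404 × 10⁻⁴ s⁻².
N = √(1.2404 × 10⁻⁴) = 0.011137 rad s⁻¹ ≈ 0.0111 rad s⁻¹.

0.0111 rad s⁻¹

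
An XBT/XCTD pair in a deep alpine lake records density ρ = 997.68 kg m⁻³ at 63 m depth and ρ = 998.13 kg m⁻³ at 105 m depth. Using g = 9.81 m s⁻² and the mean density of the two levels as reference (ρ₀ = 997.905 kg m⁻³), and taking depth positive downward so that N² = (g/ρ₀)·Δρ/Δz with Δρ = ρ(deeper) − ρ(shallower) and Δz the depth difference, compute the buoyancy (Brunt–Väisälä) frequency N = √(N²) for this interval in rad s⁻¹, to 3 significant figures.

Δρ = 998.13 − 997.68 = 0.45 kg m⁻³ over Δz = 105 − 63 = 42 m.
N² = (9.81/997.905) × (0.45/42) = 1.0533 × 10⁻⁴ s⁻².
N = √(1.0533 × 10⁻⁴) = 0.010263 rad s⁻¹ ≈ 0.0103 rad s⁻¹.

0.0103 rad s⁻¹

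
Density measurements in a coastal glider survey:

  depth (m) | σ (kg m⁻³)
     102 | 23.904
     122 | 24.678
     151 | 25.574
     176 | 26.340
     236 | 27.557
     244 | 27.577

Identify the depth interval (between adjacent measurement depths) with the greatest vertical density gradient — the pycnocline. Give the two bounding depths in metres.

102–122 m

Compute the density gradient over each adjacent pair:
  102–122 m: Δρ/Δz = 0.774/20 = 0.039 kg m⁻⁴
  122–151 m: Δρ/Δz = 0.896/29 = 0.031 kg m⁻⁴
  151–176 m: Δρ/Δz = 0.766/25 = 0.031 kg m⁻⁴
  176–236 m: Δρ/Δz = 1.217/60 = 0.020 kg m⁻⁴
  236–244 m: Δρ/Δz = 0.020/8 = 2.5 × 10⁻³ kg m⁻⁴
The largest gradient is in the 102–122 m interval — the pycnocline.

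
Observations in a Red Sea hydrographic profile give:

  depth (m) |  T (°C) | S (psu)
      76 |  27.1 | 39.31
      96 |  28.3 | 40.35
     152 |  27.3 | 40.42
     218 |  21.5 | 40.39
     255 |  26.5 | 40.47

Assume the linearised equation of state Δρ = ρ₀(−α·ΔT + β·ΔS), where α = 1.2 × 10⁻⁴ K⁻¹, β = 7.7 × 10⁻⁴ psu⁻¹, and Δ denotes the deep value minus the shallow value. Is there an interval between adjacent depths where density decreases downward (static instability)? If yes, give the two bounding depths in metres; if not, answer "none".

Evaluate Δρ/ρ₀ = −αΔT + βΔS across each adjacent pair:
  76–96 m: −αΔT+βΔS = −(1.2 × 10⁻⁴)(+1.2)+(7.7 × 10⁻⁴)(+1.04) = 6.6 × 10⁻⁴ → stable
  96–152 m: −αΔT+βΔS = −(1.2 × 10⁻⁴)(-1.0)+(7.7 × 10⁻⁴)(+0.07) = 1.7 × 10⁻⁴ → stable
  152–218 m: −αΔT+βΔS = −(1.2 × 10⁻⁴)(-5.8)+(7.7 × 10⁻⁴)(-0.03) = 6.7 × 10⁻⁴ → stable
  218–255 m: −αΔT+βΔS = −(1.2 × 10⁻⁴)(+5.0)+(7.7 × 10⁻⁴)(+0.08) = -5.4 × 10⁻⁴ → UNSTABLE
The 218–255 m interval has Δρ < 0: lighter water underlies denser water.

218–255 m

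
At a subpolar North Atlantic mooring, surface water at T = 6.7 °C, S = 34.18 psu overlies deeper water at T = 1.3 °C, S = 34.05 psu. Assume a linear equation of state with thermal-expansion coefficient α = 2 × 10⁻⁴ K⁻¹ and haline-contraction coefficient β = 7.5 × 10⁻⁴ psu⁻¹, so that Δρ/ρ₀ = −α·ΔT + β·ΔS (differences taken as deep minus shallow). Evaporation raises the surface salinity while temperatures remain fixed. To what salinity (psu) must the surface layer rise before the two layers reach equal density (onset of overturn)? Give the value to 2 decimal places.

Neutral buoyancy requires −α(T_deep − T_surf) + β(S_deep − S_surf′) = 0.
S_surf′ = S_deep − (α/β)·ΔT = 34.05 − (2 × 10⁻⁴/7.5 × 10⁻⁴)·(-5.4) = 35.4900 psu.
Increase required: 35.4900 − 34.18 = 1.3100 psu.

35.49 psu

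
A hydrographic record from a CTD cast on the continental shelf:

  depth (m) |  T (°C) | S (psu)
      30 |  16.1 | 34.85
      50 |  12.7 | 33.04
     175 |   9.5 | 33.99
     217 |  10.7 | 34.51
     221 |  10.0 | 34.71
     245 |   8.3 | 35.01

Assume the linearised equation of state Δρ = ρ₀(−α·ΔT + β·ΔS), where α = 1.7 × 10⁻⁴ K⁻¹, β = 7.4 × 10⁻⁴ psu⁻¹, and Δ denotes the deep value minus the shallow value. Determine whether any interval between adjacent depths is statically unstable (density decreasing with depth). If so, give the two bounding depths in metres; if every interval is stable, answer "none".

Evaluate Δρ/ρ₀ = −αΔT + βΔS across each adjacent pair:
  30–50 m: −αΔT+βΔS = −(1.7 × 10⁻⁴)(-3.4)+(7.4 × 10⁻⁴)(-1.81) = -7.6 × 10⁻⁴ → UNSTABLE
  50–175 m: −αΔT+βΔS = −(1.7 × 10⁻⁴)(-3.2)+(7.4 × 10⁻⁴)(+0.95) = 1.2 × 10⁻³ → stable
  175–217 m: −αΔT+βΔS = −(1.7 × 10⁻⁴)(+1.2)+(7.4 × 10⁻⁴)(+0.52) = 1.8 × 10⁻⁴ → stable
  217–221 m: −αΔT+βΔS = −(1.7 × 10⁻⁴)(-0.7)+(7.4 × 10⁻⁴)(+0.20) = 2.7 × 10⁻⁴ → stable
  221–245 m: −αΔT+βΔS = −(1.7 × 10⁻⁴)(-1.7)+(7.4 × 10⁻⁴)(+0.30) = 5.1 × 10⁻⁴ → stable
The 30–50 m interval has Δρ < 0: lighter water underlies denser water.

30–50 m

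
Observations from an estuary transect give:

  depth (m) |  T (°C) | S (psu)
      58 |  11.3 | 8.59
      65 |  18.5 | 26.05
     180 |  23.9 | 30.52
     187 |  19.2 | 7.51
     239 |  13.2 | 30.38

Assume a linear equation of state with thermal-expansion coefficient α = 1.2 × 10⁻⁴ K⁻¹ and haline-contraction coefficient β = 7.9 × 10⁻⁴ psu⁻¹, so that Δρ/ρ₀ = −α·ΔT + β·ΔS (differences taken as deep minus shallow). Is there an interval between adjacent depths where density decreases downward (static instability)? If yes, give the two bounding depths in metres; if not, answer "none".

Evaluate Δρ/ρ₀ = −αΔT + βΔS across each adjacent pair:
  58–65 m: −αΔT+βΔS = −(1.2 × 10⁻⁴)(+7.2)+(7.9 × 10⁻⁴)(+17.46) = 0.013 → stable
  65–180 m: −αΔT+βΔS = −(1.2 × 10⁻⁴)(+5.4)+(7.9 × 10⁻⁴)(+4.47) = 2.9 × 10⁻³ → stable
  180–187 m: −αΔT+βΔS = −(1.2 × 10⁻⁴)(-4.7)+(7.9 × 10⁻⁴)(-23.01) = -0.018 → UNSTABLE
  187–239 m: −αΔT+βΔS = −(1.2 × 10⁻⁴)(-6.0)+(7.9 × 10⁻⁴)(+22.87) = 0.019 → stable
The 180–187 m interval has Δρ < 0: lighter water underlies denser water.

180–187 m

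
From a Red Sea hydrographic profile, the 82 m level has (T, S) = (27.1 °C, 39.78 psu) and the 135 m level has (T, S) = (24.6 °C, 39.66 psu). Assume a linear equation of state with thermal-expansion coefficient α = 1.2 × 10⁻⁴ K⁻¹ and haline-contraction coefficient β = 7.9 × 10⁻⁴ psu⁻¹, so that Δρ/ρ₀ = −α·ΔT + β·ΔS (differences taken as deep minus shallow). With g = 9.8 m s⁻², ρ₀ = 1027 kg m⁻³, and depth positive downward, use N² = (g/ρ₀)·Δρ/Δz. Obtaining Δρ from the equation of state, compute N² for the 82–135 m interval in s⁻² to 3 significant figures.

3.79 × 10⁻⁵ s⁻²

ΔT = -2.5 K, ΔS = -0.12 psu (deep − shallow).
Δρ/ρ₀ = −αΔT + βΔS = 3.00 × 10⁻⁴ − 9.48 × 10⁻⁵ = 2.052 × 10⁻⁴, so Δρ ≈ 0.2107 kg m⁻³.
N² = (g/ρ₀)·Δρ/Δz = g·(Δρ/ρ₀)/Δz = 9.8 × 2.052 × 10⁻⁴ / 53 = 3.7943 × 10⁻⁵ s⁻² ≈ 3.79 × 10⁻⁵ s⁻².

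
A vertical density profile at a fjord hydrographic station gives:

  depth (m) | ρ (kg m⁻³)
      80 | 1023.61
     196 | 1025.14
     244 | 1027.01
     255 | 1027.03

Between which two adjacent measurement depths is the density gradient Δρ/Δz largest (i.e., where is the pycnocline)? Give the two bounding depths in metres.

196–244 m

Compute the density gradient over each adjacent pair:
  80–196 m: Δρ/Δz = 1.53/116 = 0.013 kg m⁻⁴
  196–244 m: Δρ/Δz = 1.87/48 = 0.039 kg m⁻⁴
  244–255 m: Δρ/Δz = 0.02/11 = 1.8 × 10⁻³ kg m⁻⁴
The largest gradient is in the 196–244 m interval — the pycnocline.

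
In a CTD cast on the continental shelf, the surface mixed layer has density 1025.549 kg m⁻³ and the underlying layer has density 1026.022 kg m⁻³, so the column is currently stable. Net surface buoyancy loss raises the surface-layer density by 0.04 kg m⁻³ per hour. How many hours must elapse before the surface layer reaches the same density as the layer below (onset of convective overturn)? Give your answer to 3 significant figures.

11.8 hours

Density deficit of the surface layer: 1026.022 − 1025.549 = 0.473 kg m⁻³.
Required change = 0.473 / 0.04 = 11.8 hours.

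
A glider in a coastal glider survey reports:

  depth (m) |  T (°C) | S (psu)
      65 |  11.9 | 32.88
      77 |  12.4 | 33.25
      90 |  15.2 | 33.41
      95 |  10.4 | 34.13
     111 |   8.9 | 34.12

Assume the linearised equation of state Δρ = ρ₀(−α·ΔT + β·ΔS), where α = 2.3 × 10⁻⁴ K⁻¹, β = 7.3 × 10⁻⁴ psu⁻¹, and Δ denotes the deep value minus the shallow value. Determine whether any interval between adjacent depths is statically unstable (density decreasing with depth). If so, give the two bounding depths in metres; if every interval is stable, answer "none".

Evaluate Δρ/ρ₀ = −αΔT + βΔS across each adjacent pair:
  65–77 m: −αΔT+βΔS = −(2.3 × 10⁻⁴)(+0.5)+(7.3 × 10⁻⁴)(+0.37) = 1.6 × 10⁻⁴ → stable
  77–90 m: −αΔT+βΔS = −(2.3 × 10⁻⁴)(+2.8)+(7.3 × 10⁻⁴)(+0.16) = -5.3 × 10⁻⁴ → UNSTABLE
  90–95 m: −αΔT+βΔS = −(2.3 × 10⁻⁴)(-4.8)+(7.3 × 10⁻⁴)(+0.72) = 1.6 × 10⁻³ → stable
  95–111 m: −αΔT+βΔS = −(2.3 × 10⁻⁴)(-1.5)+(7.3 × 10⁻⁴)(-0.01) = 3.4 × 10⁻⁴ → stable
The 77–90 m interval has Δρ < 0: lighter water underlies denser water.

77–90 m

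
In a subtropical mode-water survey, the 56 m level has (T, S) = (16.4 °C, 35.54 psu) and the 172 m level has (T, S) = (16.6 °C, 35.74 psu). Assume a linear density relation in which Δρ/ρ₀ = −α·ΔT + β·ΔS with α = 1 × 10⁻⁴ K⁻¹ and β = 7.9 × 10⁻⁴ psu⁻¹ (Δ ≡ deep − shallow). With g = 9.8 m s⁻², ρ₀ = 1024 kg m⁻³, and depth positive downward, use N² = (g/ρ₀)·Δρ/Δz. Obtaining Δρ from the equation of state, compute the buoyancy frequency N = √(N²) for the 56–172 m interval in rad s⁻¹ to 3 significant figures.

ΔT = +0.2 K, ΔS = +0.20 psu (deep − shallow).
Δρ/ρ₀ = −αΔT + βΔS = -2.00 × 10⁻⁵ + 1.58 × 10⁻⁴ = 1.38 × 10⁻⁴, so Δρ ≈ 0.1413 kg m⁻³.
N² = (g/ρ₀)·Δρ/Δz = g·(Δρ/ρ₀)/Δz = 9.8 × 1.38 × 10⁻⁴ / 116 = 1.1659 × 10⁻⁵ s⁻².
N = √(1.1659 × 10⁻⁵) = 3.4145 × 10⁻³ rad s⁻¹ ≈ 3.41 × 10⁻³ rad s⁻¹.

3.41 × 10⁻³ rad s⁻¹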